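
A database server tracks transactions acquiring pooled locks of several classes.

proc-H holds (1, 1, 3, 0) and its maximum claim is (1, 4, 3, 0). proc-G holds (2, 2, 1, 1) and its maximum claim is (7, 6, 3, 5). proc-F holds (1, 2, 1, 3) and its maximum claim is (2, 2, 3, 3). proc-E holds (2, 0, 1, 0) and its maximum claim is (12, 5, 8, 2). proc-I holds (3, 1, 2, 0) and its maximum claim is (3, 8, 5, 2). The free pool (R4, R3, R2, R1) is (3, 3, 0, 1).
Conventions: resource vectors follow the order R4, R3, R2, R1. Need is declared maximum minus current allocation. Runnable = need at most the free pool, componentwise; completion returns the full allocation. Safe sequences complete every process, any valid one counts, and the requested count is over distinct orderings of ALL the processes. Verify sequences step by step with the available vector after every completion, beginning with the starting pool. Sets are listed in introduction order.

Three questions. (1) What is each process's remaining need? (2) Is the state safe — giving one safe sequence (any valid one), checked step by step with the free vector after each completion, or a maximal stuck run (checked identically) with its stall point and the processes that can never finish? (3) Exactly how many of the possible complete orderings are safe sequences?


(1) Need matrix, components ordered R4, R3, R2, R1:
  proc-H: (0, 3, 0, 0)
  proc-G: (5, 4, 2, 4)
  proc-F: (1, 0, 2, 0)
  proc-E: (10, 5, 7, 2)
  proc-I: (0, 7, 3, 2)
(2) SAFE. One safe sequence: proc-H, proc-F, proc-G, proc-I, proc-E.
Key observation: the first exact fit in this order is proc-H — it needs (0, 3, 0, 0) with (3, 3, 0, 1) free, meeting a requested resource to the last unit.
Walking it through:
  pool = (3, 3, 0, 1)
  proc-H: need (0, 3, 0, 0) fits (3, 3, 0, 1); releases (1, 1, 3, 0), pool now (4, 4, 3, 1)
  proc-F: need (1, 0, 2, 0) fits (4, 4, 3, 1); releases (1, 2, 1, 3), pool now (5, 6, 4, 4)
  proc-G: need (5, 4, 2, 4) fits (5, 6, 4, 4); releases (2, 2, 1, 1), pool now (7, 8, 5, 5)
  proc-I: need (0, 7, 3, 2) fits (7, 8, 5, 5); releases (3, 1, 2, 0), pool now (10, 9, 7, 5)
  proc-E: need (10, 5, 7, 2) fits (10, 9, 7, 5); releases (2, 0, 1, 0), pool now (12, 9, 8, 5)
(3) The exact count: 1 of the possible complete orderings is a safe sequence.


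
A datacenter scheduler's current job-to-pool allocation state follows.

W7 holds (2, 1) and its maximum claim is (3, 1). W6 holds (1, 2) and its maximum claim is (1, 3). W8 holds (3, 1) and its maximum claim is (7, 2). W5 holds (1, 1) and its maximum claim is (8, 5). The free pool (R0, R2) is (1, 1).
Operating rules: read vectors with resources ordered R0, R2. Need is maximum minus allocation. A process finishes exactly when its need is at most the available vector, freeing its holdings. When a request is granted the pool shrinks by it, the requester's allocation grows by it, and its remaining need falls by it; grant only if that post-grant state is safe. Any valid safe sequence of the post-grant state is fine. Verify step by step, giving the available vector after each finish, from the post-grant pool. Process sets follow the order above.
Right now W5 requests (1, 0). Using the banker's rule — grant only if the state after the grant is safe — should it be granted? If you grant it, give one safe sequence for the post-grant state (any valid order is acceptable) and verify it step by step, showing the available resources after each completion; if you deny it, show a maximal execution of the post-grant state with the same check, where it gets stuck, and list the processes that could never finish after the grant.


DENY: after the grant no complete ordering would exist.
Key observation: the wall is R0: completing W6, W7 brings the pool only to (3, 4), and all the rest need more.
After a pretend grant, a maximal execution: W6, W7 — then nothing else fits. Step-by-step check:
  pool = (0, 1)
  run W6 (needs (0, 1), free (0, 1)); after release of (1, 2) the pool is (1, 3)
  run W7 (needs (1, 0), free (1, 3)); after release of (2, 1) the pool is (3, 4)
  blocked: W8 wants (4, 1), pool (3, 4) — not enough R0
  blocked: W5 wants (6, 4), pool (3, 4) — not enough R0
Processes that could never finish after the grant: W8 and W5.


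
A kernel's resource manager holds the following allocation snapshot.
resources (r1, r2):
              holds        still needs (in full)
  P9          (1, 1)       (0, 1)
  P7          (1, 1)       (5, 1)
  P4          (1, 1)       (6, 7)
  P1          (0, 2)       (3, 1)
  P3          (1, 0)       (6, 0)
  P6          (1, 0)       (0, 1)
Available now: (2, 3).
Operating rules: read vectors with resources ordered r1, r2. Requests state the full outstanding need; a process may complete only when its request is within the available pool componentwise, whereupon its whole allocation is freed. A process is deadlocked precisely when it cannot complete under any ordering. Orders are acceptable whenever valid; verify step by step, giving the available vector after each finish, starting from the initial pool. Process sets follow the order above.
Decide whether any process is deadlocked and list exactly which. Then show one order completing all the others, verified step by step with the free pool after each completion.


Deadlocked set: P7, P4 and P3.
Key observation: after P9, P6, P1 complete, (4, 6) is the best the pool ever gets, yet each leftover process wants more r1.
One completion order for the rest: P9, P6, P1. Walking it through:
  pool = (2, 3)
  P9 needs (0, 1) <= (2, 3) -> finishes; pool += (1, 1) = (3, 4)
  P6 needs (0, 1) <= (3, 4) -> finishes; pool += (1, 0) = (4, 4)
  P1 needs (3, 1) <= (4, 4) -> finishes; pool += (0, 2) = (4, 6)
None of the blocked processes ever fits:
  blocked: P7 wants (5, 1), pool (4, 6) — not enough r1
  blocked: P4 wants (6, 7), pool (4, 6) — not enough r1 and r2
  blocked: P3 wants (6, 0), pool (4, 6) — not enough r1


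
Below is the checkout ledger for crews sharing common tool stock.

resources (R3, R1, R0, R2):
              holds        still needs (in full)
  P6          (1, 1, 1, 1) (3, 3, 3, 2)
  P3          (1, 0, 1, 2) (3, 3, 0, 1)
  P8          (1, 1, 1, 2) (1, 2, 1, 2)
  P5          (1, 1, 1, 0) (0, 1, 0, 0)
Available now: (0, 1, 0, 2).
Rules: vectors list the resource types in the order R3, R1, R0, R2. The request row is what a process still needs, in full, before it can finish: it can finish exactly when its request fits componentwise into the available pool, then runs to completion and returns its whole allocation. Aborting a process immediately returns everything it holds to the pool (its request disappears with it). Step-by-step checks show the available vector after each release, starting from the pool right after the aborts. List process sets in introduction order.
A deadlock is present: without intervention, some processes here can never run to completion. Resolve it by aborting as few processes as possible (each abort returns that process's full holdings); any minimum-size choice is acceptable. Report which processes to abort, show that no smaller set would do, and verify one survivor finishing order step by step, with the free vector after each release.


Minimum abort set: P3.
Key observation: P6 had no path to completion before; after the abort of P3 ((1, 0, 1, 2) returned), step 3 is where it fits.
No smaller set exists: with zero aborts the deadlock remains.
One survivor order: P5, P8, P6. Check, step by step (post-abort pool first):
  pool = (1, 1, 1, 4)
  P5: need (0, 1, 0, 0) fits (1, 1, 1, 4); releases (1, 1, 1, 0), pool now (2, 2, 2, 4)
  P8: need (1, 2, 1, 2) fits (2, 2, 2, 4); releases (1, 1, 1, 2), pool now (3, 3, 3, 6)
  P6: need (3, 3, 3, 2) fits (3, 3, 3, 6); releases (1, 1, 1, 1), pool now (4, 4, 4, 7)


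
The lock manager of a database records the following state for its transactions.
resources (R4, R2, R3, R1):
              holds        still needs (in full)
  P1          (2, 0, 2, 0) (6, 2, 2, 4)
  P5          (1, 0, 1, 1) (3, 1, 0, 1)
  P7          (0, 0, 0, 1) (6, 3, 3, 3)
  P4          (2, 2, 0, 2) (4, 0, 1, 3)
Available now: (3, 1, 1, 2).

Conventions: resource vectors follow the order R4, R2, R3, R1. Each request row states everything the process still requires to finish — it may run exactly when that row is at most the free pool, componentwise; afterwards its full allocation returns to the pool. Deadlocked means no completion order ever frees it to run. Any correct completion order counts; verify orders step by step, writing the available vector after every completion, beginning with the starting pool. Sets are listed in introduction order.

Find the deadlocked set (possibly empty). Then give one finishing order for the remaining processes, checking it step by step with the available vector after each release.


The deadlocked set is empty.
Key observation: P5 fits the free pool immediately, and its release cascades until everyone finishes.
A valid finishing order for the others: P5, P4, P1, P7. Verifying each step:
  pool = (3, 1, 1, 2)
  P5: need (3, 1, 0, 1) fits (3, 1, 1, 2); releases (1, 0, 1, 1), pool now (4, 1, 2, 3)
  P4: need (4, 0, 1, 3) fits (4, 1, 2, 3); releases (2, 2, 0, 2), pool now (6, 3, 2, 5)
  P1: need (6, 2, 2, 4) fits (6, 3, 2, 5); releases (2, 0, 2, 0), pool now (8, 3, 4, 5)
  P7: need (6, 3, 3, 3) fits (8, 3, 4, 5); releases (0, 0, 0, 1), pool now (8, 3, 4, 6)


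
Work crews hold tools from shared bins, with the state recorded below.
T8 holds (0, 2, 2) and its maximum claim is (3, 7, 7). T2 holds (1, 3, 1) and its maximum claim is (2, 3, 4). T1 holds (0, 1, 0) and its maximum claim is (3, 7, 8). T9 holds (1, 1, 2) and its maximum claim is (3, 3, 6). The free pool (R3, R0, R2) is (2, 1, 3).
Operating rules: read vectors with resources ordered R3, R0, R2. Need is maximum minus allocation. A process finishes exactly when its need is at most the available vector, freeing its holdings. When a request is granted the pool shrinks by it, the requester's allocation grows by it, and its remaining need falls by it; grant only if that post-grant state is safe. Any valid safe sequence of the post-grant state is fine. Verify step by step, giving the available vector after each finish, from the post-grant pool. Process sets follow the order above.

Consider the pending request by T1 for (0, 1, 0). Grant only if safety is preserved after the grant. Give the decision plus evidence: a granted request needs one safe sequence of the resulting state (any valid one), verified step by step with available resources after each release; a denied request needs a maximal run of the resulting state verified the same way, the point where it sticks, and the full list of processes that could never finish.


DENY. Granting would leave the state unsafe.
Key observation: no order helps: past T2, T9, the free pool tops out at (4, 4, 6), below what each blocked process needs in R0.
Pretend the grant happened; the run T2, T9 goes as far as possible. Walking it through:
  pool = (2, 0, 3)
  T2 needs (1, 0, 3) <= (2, 0, 3) -> finishes; pool += (1, 3, 1) = (3, 3, 4)
  T9 needs (2, 2, 4) <= (3, 3, 4) -> finishes; pool += (1, 1, 2) = (4, 4, 6)
  T8 cannot run: need (3, 5, 5) vs free (4, 4, 6) (insufficient R0)
  T1 cannot run: need (3, 5, 8) vs free (4, 4, 6) (insufficient R0 and R2)
Had the request been granted, T8 and T1 could never finish.


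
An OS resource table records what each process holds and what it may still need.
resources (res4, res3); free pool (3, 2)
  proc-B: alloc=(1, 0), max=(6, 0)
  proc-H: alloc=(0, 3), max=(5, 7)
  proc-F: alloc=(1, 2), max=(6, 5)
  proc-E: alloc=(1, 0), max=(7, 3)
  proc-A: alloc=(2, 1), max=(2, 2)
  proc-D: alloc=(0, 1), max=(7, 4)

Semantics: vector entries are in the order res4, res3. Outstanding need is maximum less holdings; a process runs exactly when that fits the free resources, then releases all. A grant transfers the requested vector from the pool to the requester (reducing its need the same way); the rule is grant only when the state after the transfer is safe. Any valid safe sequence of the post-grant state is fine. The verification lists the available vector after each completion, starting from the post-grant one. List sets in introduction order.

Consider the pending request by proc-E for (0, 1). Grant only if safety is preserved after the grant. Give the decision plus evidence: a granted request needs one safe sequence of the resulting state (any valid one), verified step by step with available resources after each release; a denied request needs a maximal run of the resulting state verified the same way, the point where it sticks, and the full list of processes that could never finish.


GRANT — the state after the grant stays safe, e.g. via proc-A, proc-B, proc-E, proc-D, proc-F, proc-H.
Key observation: the grant leaves (3, 1) free — enough for proc-A, whose release restarts the cascade.
Step-by-step check of the post-grant state:
  pool = (3, 1)
  run proc-A (needs (0, 1), free (3, 1)); after release of (2, 1) the pool is (5, 2)
  run proc-B (needs (5, 0), free (5, 2)); after release of (1, 0) the pool is (6, 2)
  run proc-E (needs (6, 2), free (6, 2)); after release of (1, 1) the pool is (7, 3)
  run proc-D (needs (7, 3), free (7, 3)); after release of (0, 1) the pool is (7, 4)
  run proc-F (needs (5, 3), free (7, 4)); after release of (1, 2) the pool is (8, 6)
  run proc-H (needs (5, 4), free (8, 6)); after release of (0, 3) the pool is (8, 9)


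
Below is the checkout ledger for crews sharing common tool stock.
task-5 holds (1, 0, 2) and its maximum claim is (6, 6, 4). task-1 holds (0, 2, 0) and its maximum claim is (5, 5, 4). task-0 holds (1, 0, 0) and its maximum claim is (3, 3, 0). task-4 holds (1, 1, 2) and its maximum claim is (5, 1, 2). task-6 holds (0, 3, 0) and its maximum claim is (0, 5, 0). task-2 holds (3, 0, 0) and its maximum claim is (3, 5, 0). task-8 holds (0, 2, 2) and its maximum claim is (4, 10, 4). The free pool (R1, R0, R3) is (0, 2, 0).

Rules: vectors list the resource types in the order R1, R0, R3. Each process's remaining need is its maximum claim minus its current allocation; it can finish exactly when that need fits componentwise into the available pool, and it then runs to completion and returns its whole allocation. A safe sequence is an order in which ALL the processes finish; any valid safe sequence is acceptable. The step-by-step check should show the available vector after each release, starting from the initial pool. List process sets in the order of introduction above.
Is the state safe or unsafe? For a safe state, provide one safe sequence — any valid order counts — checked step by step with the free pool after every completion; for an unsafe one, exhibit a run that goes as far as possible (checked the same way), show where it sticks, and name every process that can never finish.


SAFE. One safe sequence: task-6, task-2, task-0, task-4, task-5, task-1, task-8.
Key observation: the order's first zero-slack moment is task-6 ((0, 2, 0) needed, (0, 2, 0) free — a requested resource with nothing to spare).
Check, step by step:
  pool = (0, 2, 0)
  run task-6 (needs (0, 2, 0), free (0, 2, 0)); after release of (0, 3, 0) the pool is (0, 5, 0)
  run task-2 (needs (0, 5, 0), free (0, 5, 0)); after release of (3, 0, 0) the pool is (3, 5, 0)
  run task-0 (needs (2, 3, 0), free (3, 5, 0)); after release of (1, 0, 0) the pool is (4, 5, 0)
  run task-4 (needs (4, 0, 0), free (4, 5, 0)); after release of (1, 1, 2) the pool is (5, 6, 2)
  run task-5 (needs (5, 6, 2), free (5, 6, 2)); after release of (1, 0, 2) the pool is (6, 6, 4)
  run task-1 (needs (5, 3, 4), free (6, 6, 4)); after release of (0, 2, 0) the pool is (6, 8, 4)
  run task-8 (needs (4, 8, 2), free (6, 8, 4)); after release of (0, 2, 2) the pool is (6, 10, 6)


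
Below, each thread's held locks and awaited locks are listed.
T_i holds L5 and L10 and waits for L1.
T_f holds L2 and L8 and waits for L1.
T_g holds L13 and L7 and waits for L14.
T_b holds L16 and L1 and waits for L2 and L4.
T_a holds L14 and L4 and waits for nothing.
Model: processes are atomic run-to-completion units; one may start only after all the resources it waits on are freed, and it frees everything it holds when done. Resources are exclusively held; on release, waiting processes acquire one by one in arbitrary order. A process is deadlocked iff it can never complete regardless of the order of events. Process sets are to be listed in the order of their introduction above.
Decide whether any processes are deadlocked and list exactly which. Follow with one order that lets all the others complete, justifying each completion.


Deadlocked: T_i, T_f and T_b.
Key observation: the waits loop around T_b -> T_f -> T_b with no way out; T_i waits into the deadlock from upstream.
One completion order for the rest: T_a, T_g.
Check, step by step:
  run T_a (it waits on nothing); releases L14 and L4
  T_g waits on L14 — all released -> runs and releases L13 and L7


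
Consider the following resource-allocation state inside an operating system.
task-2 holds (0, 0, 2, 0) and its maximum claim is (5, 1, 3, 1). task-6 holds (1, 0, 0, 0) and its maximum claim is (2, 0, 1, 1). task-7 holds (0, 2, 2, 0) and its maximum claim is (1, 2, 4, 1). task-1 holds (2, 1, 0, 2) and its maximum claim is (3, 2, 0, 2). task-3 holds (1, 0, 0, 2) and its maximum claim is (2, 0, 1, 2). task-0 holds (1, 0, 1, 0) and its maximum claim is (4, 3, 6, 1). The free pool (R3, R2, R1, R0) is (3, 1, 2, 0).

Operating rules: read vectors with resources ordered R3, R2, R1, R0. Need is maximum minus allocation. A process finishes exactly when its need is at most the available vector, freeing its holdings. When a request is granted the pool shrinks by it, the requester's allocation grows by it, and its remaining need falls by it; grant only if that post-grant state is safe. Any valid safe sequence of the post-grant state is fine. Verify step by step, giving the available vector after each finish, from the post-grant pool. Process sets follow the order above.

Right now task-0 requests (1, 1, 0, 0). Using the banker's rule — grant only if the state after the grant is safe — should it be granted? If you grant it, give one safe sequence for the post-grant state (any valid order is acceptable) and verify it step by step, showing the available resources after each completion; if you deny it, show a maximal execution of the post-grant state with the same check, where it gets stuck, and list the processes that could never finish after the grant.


GRANT. The post-grant state is safe; one safe sequence: task-3, task-7, task-1, task-6, task-2, task-0.
Key observation: with (2, 0, 2, 0) left after the transfer, task-3 can run at once — the state stays safe.
Step-by-step check of the post-grant state:
  pool = (2, 0, 2, 0)
  task-3 needs (1, 0, 1, 0) <= (2, 0, 2, 0) -> finishes; pool += (1, 0, 0, 2) = (3, 0, 2, 2)
  task-7 needs (1, 0, 2, 1) <= (3, 0, 2, 2) -> finishes; pool += (0, 2, 2, 0) = (3, 2, 4, 2)
  task-1 needs (1, 1, 0, 0) <= (3, 2, 4, 2) -> finishes; pool += (2, 1, 0, 2) = (5, 3, 4, 4)
  task-6 needs (1, 0, 1, 1) <= (5, 3, 4, 4) -> finishes; pool += (1, 0, 0, 0) = (6, 3, 4, 4)
  task-2 needs (5, 1, 1, 1) <= (6, 3, 4, 4) -> finishes; pool += (0, 0, 2, 0) = (6, 3, 6, 4)
  task-0 needs (2, 2, 5, 1) <= (6, 3, 6, 4) -> finishes; pool += (2, 1, 1, 0) = (8, 4, 7, 4)


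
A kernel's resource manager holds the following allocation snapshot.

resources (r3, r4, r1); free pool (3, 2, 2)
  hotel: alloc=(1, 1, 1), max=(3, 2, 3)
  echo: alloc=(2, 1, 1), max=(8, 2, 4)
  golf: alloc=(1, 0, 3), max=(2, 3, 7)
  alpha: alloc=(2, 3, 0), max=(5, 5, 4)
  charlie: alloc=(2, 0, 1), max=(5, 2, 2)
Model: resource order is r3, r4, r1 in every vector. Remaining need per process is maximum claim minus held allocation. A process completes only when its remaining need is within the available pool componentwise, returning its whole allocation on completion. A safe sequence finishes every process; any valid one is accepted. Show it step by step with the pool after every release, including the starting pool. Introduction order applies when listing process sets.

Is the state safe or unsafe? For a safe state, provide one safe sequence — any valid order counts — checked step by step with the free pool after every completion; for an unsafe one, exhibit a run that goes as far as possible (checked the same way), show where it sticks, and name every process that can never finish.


SAFE. One safe sequence: charlie, hotel, golf, alpha, echo.
Key observation: the first exact fit in this order is charlie — it needs (3, 2, 1) with (3, 2, 2) free, meeting a requested resource to the last unit.
Verifying each step:
  pool = (3, 2, 2)
  run charlie (needs (3, 2, 1), free (3, 2, 2)); after release of (2, 0, 1) the pool is (5, 2, 3)
  run hotel (needs (2, 1, 2), free (5, 2, 3)); after release of (1, 1, 1) the pool is (6, 3, 4)
  run golf (needs (1, 3, 4), free (6, 3, 4)); after release of (1, 0, 3) the pool is (7, 3, 7)
  run alpha (needs (3, 2, 4), free (7, 3, 7)); after release of (2, 3, 0) the pool is (9, 6, 7)
  run echo (needs (6, 1, 3), free (9, 6, 7)); after release of (2, 1, 1) the pool is (11, 7, 8)


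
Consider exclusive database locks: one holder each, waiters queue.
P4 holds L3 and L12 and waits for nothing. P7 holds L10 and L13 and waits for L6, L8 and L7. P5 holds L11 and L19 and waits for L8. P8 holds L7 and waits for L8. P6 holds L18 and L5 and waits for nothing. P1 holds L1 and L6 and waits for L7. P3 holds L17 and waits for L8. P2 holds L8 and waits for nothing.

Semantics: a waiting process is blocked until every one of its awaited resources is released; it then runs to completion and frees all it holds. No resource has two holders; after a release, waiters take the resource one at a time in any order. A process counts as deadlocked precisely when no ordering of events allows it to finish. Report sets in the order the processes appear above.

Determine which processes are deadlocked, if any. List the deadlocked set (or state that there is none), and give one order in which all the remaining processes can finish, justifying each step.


Nothing here is deadlocked.
Key observation: the wait graph is acyclic; completion cascades from the unblocked processes through everyone else.
A valid finishing order for the others: P2, P8, P1, P7, P3, P5, P6, P4.
Check, step by step:
  run P2 (it waits on nothing); releases L8
  P8: everything it awaited (L8) is free; runs, freeing L7
  P1: everything it awaited (L7) is free; runs, freeing L1 and L6
  P7: everything it awaited (L6, L8 and L7) is free; runs, freeing L10 and L13
  P3: everything it awaited (L8) is free; runs, freeing L17
  P5: everything it awaited (L8) is free; runs, freeing L11 and L19
  run P6 (it waits on nothing); releases L18 and L5
  run P4 (it waits on nothing); releases L3 and L12


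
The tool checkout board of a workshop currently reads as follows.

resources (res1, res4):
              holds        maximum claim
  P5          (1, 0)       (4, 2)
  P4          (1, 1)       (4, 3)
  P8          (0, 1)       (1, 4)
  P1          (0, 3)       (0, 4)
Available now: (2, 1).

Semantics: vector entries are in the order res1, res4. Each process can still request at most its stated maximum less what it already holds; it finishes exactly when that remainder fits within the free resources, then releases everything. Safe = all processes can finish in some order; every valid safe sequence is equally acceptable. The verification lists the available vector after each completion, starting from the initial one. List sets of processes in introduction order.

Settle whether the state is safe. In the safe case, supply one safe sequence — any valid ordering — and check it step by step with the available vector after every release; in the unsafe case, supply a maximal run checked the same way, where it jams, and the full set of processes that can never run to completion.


The state is UNSAFE.
Key observation: even finishing P1, P8 leaves just (2, 5) free — too little res1 for any of the remaining processes.
A maximal execution: P1, P8 — then nothing else fits. Check, step by step:
  pool = (2, 1)
  run P1 (needs (0, 1), free (2, 1)); after release of (0, 3) the pool is (2, 4)
  run P8 (needs (1, 3), free (2, 4)); after release of (0, 1) the pool is (2, 5)
  P5 still needs (3, 2) but only (2, 5) is free — short on res1
  P4 still needs (3, 2) but only (2, 5) is free — short on res1
Never able to finish: P5 and P4.


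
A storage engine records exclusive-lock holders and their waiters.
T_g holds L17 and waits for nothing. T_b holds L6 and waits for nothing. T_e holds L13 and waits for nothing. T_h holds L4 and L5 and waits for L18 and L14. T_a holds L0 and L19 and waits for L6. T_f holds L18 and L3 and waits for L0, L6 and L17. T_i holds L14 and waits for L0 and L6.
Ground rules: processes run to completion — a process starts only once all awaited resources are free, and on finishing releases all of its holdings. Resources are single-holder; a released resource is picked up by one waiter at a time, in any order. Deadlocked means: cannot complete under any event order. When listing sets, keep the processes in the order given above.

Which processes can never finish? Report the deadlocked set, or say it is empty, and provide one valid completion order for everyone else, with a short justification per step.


The deadlocked set is empty.
Key observation: every chain of waits terminates; starting from the processes that wait on nothing, all the rest unlock in turn.
A valid finishing order for the others: T_b, T_g, T_e, T_a, T_i, T_f, T_h.
Walking it through:
  T_b: no waits; runs immediately, freeing L6
  T_g: no waits; runs immediately, freeing L17
  T_e: no waits; runs immediately, freeing L13
  T_a: everything it awaited (L6) is free; runs, freeing L0 and L19
  T_i: everything it awaited (L0 and L6) is free; runs, freeing L14
  T_f: everything it awaited (L0, L6 and L17) is free; runs, freeing L18 and L3
  T_h: everything it awaited (L18 and L14) is free; runs, freeing L4 and L5


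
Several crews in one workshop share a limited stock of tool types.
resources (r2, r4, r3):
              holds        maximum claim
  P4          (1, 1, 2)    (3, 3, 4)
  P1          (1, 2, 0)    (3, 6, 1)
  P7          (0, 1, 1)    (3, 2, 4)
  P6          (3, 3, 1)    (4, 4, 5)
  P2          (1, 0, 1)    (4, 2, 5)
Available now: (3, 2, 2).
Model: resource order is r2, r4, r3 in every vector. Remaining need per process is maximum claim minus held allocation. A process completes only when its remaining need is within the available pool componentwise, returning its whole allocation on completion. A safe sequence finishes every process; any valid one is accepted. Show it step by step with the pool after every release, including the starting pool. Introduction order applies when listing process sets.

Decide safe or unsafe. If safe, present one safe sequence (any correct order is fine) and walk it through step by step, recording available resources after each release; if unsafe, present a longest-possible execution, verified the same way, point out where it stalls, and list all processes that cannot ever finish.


The state is SAFE; one workable sequence: P4, P7, P1, P2, P6.
Key observation: P4 is the earliest step where a requested resource binds exactly: need (2, 2, 2), pool (3, 2, 2) at its turn.
Walking it through:
  pool = (3, 2, 2)
  P4: need (2, 2, 2) fits (3, 2, 2); releases (1, 1, 2), pool now (4, 3, 4)
  P7: need (3, 1, 3) fits (4, 3, 4); releases (0, 1, 1), pool now (4, 4, 5)
  P1: need (2, 4, 1) fits (4, 4, 5); releases (1, 2, 0), pool now (5, 6, 5)
  P2: need (3, 2, 4) fits (5, 6, 5); releases (1, 0, 1), pool now (6, 6, 6)
  P6: need (1, 1, 4) fits (6, 6, 6); releases (3, 3, 1), pool now (9, 9, 7)


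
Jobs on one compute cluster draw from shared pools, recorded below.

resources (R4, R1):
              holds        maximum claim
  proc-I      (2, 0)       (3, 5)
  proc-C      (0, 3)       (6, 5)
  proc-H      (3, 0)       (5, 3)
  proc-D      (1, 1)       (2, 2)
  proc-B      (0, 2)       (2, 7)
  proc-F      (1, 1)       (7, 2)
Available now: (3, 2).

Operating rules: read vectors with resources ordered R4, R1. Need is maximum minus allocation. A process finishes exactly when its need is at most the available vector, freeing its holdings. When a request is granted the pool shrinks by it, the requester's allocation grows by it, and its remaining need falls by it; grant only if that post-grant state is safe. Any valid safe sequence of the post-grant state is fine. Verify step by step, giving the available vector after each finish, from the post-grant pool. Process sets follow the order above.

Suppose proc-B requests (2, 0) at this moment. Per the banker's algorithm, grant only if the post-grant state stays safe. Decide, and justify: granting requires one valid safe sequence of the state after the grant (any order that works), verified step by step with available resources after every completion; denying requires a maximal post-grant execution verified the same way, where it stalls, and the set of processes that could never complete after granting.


DENY: after the grant no complete ordering would exist.
Key observation: after proc-D, proc-H the pool peaks at (5, 3), and each blocked process is short somewhere: proc-I on R1; proc-C on R4; proc-B on R1; proc-F on R4.
On the post-grant state, proc-D, proc-H is a maximal run — nothing extends it. Verifying each step:
  pool = (1, 2)
  proc-D needs (1, 1) <= (1, 2) -> finishes; pool += (1, 1) = (2, 3)
  proc-H needs (2, 3) <= (2, 3) -> finishes; pool += (3, 0) = (5, 3)
  proc-I still needs (1, 5) but only (5, 3) is free — short on R1
  proc-C still needs (6, 2) but only (5, 3) is free — short on R4
  proc-B still needs (0, 5) but only (5, 3) is free — short on R1
  proc-F still needs (6, 1) but only (5, 3) is free — short on R4
Post-grant, the permanently blocked set is proc-I, proc-C, proc-B and proc-F.


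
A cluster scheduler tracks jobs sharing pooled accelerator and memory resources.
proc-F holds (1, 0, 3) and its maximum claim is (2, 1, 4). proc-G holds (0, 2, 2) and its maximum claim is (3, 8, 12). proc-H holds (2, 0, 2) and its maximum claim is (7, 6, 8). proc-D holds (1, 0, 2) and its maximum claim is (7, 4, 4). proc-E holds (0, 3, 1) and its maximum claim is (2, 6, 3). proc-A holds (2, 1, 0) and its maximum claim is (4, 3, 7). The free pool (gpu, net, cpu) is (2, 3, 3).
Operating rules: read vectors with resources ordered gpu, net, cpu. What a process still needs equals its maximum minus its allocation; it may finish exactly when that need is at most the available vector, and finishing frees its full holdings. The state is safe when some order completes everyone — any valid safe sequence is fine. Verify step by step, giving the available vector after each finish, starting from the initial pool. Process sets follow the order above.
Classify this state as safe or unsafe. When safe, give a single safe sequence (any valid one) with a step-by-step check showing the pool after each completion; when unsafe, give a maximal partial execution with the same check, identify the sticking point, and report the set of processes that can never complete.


The state is SAFE; one workable sequence: proc-E, proc-F, proc-A, proc-H, proc-D, proc-G.
Key observation: proc-E is the earliest step where a requested resource binds exactly: need (2, 3, 2), pool (2, 3, 3) at its turn.
Verifying each step:
  pool = (2, 3, 3)
  run proc-E (needs (2, 3, 2), free (2, 3, 3)); after release of (0, 3, 1) the pool is (2, 6, 4)
  run proc-F (needs (1, 1, 1), free (2, 6, 4)); after release of (1, 0, 3) the pool is (3, 6, 7)
  run proc-A (needs (2, 2, 7), free (3, 6, 7)); after release of (2, 1, 0) the pool is (5, 7, 7)
  run proc-H (needs (5, 6, 6), free (5, 7, 7)); after release of (2, 0, 2) the pool is (7, 7, 9)
  run proc-D (needs (6, 4, 2), free (7, 7, 9)); after release of (1, 0, 2) the pool is (8, 7, 11)
  run proc-G (needs (3, 6, 10), free (8, 7, 11)); after release of (0, 2, 2) the pool is (8, 9, 13)


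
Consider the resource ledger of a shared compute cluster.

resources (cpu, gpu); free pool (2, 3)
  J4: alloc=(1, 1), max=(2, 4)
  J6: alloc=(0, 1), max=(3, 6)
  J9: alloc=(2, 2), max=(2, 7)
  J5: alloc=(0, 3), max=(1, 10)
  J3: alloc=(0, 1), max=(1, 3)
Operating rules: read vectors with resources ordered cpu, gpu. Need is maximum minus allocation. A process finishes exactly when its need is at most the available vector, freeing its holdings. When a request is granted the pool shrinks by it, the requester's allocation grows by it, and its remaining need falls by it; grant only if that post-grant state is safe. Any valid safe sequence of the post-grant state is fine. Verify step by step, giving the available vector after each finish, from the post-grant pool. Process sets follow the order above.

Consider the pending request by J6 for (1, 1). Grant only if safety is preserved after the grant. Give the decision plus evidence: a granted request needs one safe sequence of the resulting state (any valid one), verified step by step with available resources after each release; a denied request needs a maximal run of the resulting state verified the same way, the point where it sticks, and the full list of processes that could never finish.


GRANT — the state after the grant stays safe, e.g. via J3, J4, J6, J9, J5.
Key observation: the transfer keeps a workable pool ((1, 2)); J3 starts the safe sequence.
Verifying the post-grant state step by step:
  pool = (1, 2)
  J3: need (1, 2) fits (1, 2); releases (0, 1), pool now (1, 3)
  J4: need (1, 3) fits (1, 3); releases (1, 1), pool now (2, 4)
  J6: need (2, 4) fits (2, 4); releases (1, 2), pool now (3, 6)
  J9: need (0, 5) fits (3, 6); releases (2, 2), pool now (5, 8)
  J5: need (1, 7) fits (5, 8); releases (0, 3), pool now (5, 11)


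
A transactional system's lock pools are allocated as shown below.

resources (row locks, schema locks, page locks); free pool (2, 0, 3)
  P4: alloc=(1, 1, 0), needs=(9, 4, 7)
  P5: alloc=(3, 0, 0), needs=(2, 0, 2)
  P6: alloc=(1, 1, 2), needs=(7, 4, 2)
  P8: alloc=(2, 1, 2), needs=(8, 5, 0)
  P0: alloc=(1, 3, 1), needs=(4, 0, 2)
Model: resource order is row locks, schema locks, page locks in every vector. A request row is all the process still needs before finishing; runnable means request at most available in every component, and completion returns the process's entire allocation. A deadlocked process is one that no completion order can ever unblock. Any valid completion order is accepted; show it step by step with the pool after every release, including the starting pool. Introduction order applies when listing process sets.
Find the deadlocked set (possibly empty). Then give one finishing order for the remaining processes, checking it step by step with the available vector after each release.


Deadlocked set: P4, P6 and P8.
Key observation: after P5, P0 complete, (6, 3, 4) is the best the pool ever gets, yet each leftover process wants more row locks.
A valid finishing order for the others: P5, P0. Verifying each step:
  pool = (2, 0, 3)
  run P5 (needs (2, 0, 2), free (2, 0, 3)); after release of (3, 0, 0) the pool is (5, 0, 3)
  run P0 (needs (4, 0, 2), free (5, 0, 3)); after release of (1, 3, 1) the pool is (6, 3, 4)
The stuck group stays short no matter what:
  P4 cannot run: need (9, 4, 7) vs free (6, 3, 4) (insufficient row locks, schema locks and page locks)
  P6 cannot run: need (7, 4, 2) vs free (6, 3, 4) (insufficient row locks and schema locks)
  P8 cannot run: need (8, 5, 0) vs free (6, 3, 4) (insufficient row locks and schema locks)


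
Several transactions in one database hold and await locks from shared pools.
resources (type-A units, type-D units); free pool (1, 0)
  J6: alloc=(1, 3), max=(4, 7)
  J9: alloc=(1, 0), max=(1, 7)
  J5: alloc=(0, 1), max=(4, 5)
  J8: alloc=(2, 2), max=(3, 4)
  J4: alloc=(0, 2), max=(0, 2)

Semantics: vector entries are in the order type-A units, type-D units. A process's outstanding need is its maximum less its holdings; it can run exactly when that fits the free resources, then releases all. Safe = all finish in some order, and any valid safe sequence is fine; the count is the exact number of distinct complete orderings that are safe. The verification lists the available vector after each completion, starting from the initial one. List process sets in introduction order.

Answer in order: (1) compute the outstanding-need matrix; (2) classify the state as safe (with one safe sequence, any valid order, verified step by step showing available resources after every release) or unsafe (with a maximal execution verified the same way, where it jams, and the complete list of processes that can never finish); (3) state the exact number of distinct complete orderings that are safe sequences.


(1) Remaining need (order type-A units, type-D units):
  J6: (3, 4)
  J9: (0, 7)
  J5: (4, 4)
  J8: (1, 2)
  J4: (0, 0)
(2) SAFE — a valid safe sequence is J4, J8, J6, J9, J5.
Key observation: J8 is the earliest step where a requested resource binds exactly: need (1, 2), pool (1, 2) at its turn.
Verifying each step:
  pool = (1, 0)
  J4: need (0, 0) fits (1, 0); releases (0, 2), pool now (1, 2)
  J8: need (1, 2) fits (1, 2); releases (2, 2), pool now (3, 4)
  J6: need (3, 4) fits (3, 4); releases (1, 3), pool now (4, 7)
  J9: need (0, 7) fits (4, 7); releases (1, 0), pool now (5, 7)
  J5: need (4, 4) fits (5, 7); releases (0, 1), pool now (5, 8)
(3) The exact count: 2 of the possible complete orderings are safe sequences.


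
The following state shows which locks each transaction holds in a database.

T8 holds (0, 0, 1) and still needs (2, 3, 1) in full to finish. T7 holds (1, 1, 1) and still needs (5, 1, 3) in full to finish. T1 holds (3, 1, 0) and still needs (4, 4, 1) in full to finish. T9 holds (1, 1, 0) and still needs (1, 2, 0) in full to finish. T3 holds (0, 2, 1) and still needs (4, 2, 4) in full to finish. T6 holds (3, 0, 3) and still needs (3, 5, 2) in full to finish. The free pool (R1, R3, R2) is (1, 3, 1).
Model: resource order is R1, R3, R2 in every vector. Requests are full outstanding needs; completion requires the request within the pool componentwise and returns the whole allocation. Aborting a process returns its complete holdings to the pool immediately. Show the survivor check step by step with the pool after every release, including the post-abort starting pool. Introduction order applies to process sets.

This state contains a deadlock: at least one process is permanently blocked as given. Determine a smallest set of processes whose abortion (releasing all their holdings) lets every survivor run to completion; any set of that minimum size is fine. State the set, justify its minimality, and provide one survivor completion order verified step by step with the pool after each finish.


Minimum abort set: T6.
Key observation: no ordering could ever have run T1 before the abort of T6; with (3, 0, 3) back in the pool it fits at step 2.
Minimality: the empty abort set fails — the state is deadlocked as it stands.
The survivors complete as T9, T1, T3, T8, T7. Walking it through (starting from the post-abort pool):
  pool = (4, 3, 4)
  T9: need (1, 2, 0) fits (4, 3, 4); releases (1, 1, 0), pool now (5, 4, 4)
  T1: need (4, 4, 1) fits (5, 4, 4); releases (3, 1, 0), pool now (8, 5, 4)
  T3: need (4, 2, 4) fits (8, 5, 4); releases (0, 2, 1), pool now (8, 7, 5)
  T8: need (2, 3, 1) fits (8, 7, 5); releases (0, 0, 1), pool now (8, 7, 6)
  T7: need (5, 1, 3) fits (8, 7, 6); releases (1, 1, 1), pool now (9, 8, 7)


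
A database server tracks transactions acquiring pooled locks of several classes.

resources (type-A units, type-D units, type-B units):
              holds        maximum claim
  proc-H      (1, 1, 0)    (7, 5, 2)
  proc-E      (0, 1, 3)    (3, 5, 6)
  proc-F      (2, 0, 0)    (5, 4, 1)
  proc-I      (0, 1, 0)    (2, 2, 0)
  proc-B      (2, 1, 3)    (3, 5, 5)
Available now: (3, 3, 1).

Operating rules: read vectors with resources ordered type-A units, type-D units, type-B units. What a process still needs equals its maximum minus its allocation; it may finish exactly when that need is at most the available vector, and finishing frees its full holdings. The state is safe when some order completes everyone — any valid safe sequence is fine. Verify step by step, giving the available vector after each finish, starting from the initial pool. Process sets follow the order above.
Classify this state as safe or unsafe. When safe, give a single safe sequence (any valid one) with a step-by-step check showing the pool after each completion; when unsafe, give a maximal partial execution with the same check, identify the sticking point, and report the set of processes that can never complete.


UNSAFE — no complete ordering exists.
Key observation: the wall is type-B units: completing proc-I, proc-F brings the pool only to (5, 4, 1), and all the rest need more.
The run proc-I, proc-F cannot be extended any further. Verifying each step:
  pool = (3, 3, 1)
  run proc-I (needs (2, 1, 0), free (3, 3, 1)); after release of (0, 1, 0) the pool is (3, 4, 1)
  run proc-F (needs (3, 4, 1), free (3, 4, 1)); after release of (2, 0, 0) the pool is (5, 4, 1)
  proc-H still needs (6, 4, 2) but only (5, 4, 1) is free — short on type-A units and type-B units
  proc-E still needs (3, 4, 3) but only (5, 4, 1) is free — short on type-B units
  proc-B still needs (1, 4, 2) but only (5, 4, 1) is free — short on type-B units
Processes that can never finish: proc-H, proc-E and proc-B.
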